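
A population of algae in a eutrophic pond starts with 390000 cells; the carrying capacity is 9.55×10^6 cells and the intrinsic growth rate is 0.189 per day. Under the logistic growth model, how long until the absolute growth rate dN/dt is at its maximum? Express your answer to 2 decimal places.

16.70 days

Logistic growth is fastest at N = K/2 = 4.775×10^6.
A = (K − N₀)/N₀ = 23.487. Set K/(1 + A·e^(−rt)) = K/2 → A·e^(−rt) = 1.
e^(−0.189t) = 1/23.487 = 0.0425764, so t = ln(23.487)/0.189 = 3.1565/0.189 = 16.701.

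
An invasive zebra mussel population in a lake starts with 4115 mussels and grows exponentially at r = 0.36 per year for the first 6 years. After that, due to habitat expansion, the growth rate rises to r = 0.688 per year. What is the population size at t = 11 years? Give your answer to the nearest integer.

Phase 1: N(6) = 4115·e^(0.36×6) = 4115·e^2.16 = 35681.7.
Phase 2 runs for 11 − 6 = 5 years at r = 0.688.
N(11) = 35681.7·e^(0.688×5) = 35681.7·e^3.44 = 1.112805×10^6.

1112805 mussels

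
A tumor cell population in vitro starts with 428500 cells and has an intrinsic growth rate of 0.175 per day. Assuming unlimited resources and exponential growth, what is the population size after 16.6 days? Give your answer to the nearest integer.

N(t) = N₀·e^(rt) = 428500 × e^(0.175×16.6) = 428500 × e^2.905.
e^2.905 ≈ 18.265, so N ≈ 428500 × 18.265 = 7.826657×10^6.

7826657 cells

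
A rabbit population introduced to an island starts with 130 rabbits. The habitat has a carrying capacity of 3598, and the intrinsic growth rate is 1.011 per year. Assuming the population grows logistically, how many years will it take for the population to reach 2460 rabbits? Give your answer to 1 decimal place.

4.0 years

A = (K − N₀)/N₀ = (3598 − 130)/130 = 26.677.
Solve 3598/(1 + 26.677·e^(−1.011t)) = 2460: 1 + 26.677·e^(−1.011t) = 1.4626, so e^(−1.011t) = 0.0173409.
−1.011·t = ln(0.0173409) = -4.0547, so t = 4.0547/1.011 = 4.0106.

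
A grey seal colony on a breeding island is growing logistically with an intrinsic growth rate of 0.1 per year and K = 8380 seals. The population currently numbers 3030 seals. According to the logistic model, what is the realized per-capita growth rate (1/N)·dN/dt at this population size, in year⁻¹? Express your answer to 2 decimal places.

0.06 per year

(1/N)·dN/dt = r(1 − N/K) = 0.1 × (1 − 3030/8380).
= 0.1 × 0.63842 = 0.063842.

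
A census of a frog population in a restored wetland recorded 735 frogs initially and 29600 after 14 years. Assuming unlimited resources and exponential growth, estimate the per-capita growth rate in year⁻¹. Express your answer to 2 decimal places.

0.26 per year

From N(t) = N₀·e^(rt): e^(r·14) = 29600/735 = 40.272.
r·14 = ln(40.272) = 3.6957, so r = 3.6957/14 = 0.26398.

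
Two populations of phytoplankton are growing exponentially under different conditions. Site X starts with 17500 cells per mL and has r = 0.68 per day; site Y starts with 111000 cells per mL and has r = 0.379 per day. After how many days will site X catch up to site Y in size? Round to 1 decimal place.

Set 17500·e^(0.68t) = 111000·e^(0.379t).
e^((0.68 − 0.379)t) = 111000/17500 → e^(0.301·t) = 6.3429.
0.301·t = ln(6.3429) = 1.8473, so t = 1.8473/0.301 = 6.1373.

6.1 days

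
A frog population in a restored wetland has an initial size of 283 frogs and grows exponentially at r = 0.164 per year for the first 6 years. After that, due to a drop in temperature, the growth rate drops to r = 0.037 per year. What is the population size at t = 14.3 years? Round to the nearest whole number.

Phase 1: N(6) = 283·e^(0.164×6) = 283·e^0.984 = 757.063.
Phase 2 runs for 14.3 − 6 = 8.3 years at r = 0.037.
N(14.3) = 757.063·e^(0.037×8.3) = 757.063·e^0.3071 = 1029.21.

1029 frogs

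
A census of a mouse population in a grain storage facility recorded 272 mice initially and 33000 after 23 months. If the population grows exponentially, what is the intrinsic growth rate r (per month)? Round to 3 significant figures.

0.209 per month

From N(t) = N₀·e^(rt): e^(r·23) = 33000/272 = 121.32.
r·23 = ln(121.32) = 4.7985, so r = 4.7985/23 = 0.20863.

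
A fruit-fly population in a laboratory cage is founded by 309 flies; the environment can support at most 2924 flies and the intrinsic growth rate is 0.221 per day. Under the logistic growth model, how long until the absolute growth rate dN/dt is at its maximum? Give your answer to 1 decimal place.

Logistic growth is fastest at N = K/2 = 1462.
A = (K − N₀)/N₀ = 8.4628. Set K/(1 + A·e^(−rt)) = K/2 → A·e^(−rt) = 1.
e^(−0.221t) = 1/8.4628 = 0.118164, so t = ln(8.4628)/0.221 = 2.1357/0.221 = 9.6637.

9.7 days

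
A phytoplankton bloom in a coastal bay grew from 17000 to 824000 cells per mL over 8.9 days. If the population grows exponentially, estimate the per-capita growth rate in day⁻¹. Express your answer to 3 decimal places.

From N(t) = N₀·e^(rt): e^(r·8.9) = 824000/17000 = 48.471.
r·8.9 = ln(48.471) = 3.881, so r = 3.881/8.9 = 0.43606.

0.436 per day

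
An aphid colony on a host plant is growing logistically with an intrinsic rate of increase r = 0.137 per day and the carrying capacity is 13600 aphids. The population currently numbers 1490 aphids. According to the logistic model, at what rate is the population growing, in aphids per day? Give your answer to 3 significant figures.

182 aphids per day

dN/dt = rN(1 − N/K) = 0.137 × 1490 × (1 − 1490/13600).
1 − 1490/13600 = 0.89044; dN/dt = 0.137 × 1490 × 0.89044 = 181.77.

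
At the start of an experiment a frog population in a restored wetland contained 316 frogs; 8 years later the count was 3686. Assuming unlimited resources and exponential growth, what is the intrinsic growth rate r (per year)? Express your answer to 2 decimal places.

0.31 per year

From N(t) = N₀·e^(rt): e^(r·8) = 3686/316 = 11.665.
r·8 = ln(11.665) = 2.4566, so r = 2.4566/8 = 0.30707.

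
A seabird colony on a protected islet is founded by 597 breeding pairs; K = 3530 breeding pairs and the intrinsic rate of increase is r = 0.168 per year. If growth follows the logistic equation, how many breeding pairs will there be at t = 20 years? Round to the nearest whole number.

3015 breeding pairs

A = (K − N₀)/N₀ = (3530 − 597)/597 = 4.9129.
N(t) = K/(1 + A·e^(−rt)) = 3530/(1 + 4.9129×e^(−0.168×20)).
e^(−3.36) = 0.034735; denominator = 1 + 4.9129×0.034735 = 1.1707.
N = 3530/1.1707 = 3015.42.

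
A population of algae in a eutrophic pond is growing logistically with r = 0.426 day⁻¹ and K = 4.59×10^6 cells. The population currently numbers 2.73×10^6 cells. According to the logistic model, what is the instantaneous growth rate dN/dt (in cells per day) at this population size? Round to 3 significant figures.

dN/dt = rN(1 − N/K) = 0.426 × 2.73×10^6 × (1 − 2.73×10^6/4.59×10^6).
1 − 2.73×10^6/4.59×10^6 = 0.40523; dN/dt = 0.426 × 2.73×10^6 × 0.40523 = 4.71273×10^5.

471000 cells per day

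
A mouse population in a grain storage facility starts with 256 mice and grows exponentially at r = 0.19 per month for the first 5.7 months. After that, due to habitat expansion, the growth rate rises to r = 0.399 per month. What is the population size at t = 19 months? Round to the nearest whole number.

Phase 1: N(5.7) = 256·e^(0.19×5.7) = 256·e^1.083 = 756.103.
Phase 2 runs for 19 − 5.7 = 13.3 months at r = 0.399.
N(19) = 756.103·e^(0.399×13.3) = 756.103·e^5.307 = 152494.

152494 mice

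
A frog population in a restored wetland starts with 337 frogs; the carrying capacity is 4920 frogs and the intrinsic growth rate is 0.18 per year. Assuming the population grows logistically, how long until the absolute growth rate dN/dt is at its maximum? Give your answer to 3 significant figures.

Logistic growth is fastest at N = K/2 = 2460.
A = (K − N₀)/N₀ = 13.599. Set K/(1 + A·e^(−rt)) = K/2 → A·e^(−rt) = 1.
e^(−0.18t) = 1/13.599 = 0.0735326, so t = ln(13.599)/0.18 = 2.61/0.18 = 14.5.

14.5 years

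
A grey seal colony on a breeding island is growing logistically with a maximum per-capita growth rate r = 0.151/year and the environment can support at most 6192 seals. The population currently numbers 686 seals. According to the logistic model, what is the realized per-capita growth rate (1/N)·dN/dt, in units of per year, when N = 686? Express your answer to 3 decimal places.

0.134 per year

(1/N)·dN/dt = r(1 − N/K) = 0.151 × (1 − 686/6192).
= 0.151 × 0.88921 = 0.13427.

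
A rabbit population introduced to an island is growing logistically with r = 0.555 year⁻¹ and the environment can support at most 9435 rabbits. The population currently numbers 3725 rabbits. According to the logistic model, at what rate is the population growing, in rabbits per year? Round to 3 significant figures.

dN/dt = rN(1 − N/K) = 0.555 × 3725 × (1 − 3725/9435).
1 − 3725/9435 = 0.60519; dN/dt = 0.555 × 3725 × 0.60519 = 1251.2.

1250 rabbits per year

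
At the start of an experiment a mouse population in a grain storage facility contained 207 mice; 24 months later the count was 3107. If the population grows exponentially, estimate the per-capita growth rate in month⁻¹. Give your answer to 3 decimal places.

From N(t) = N₀·e^(rt): e^(r·24) = 3107/207 = 15.01.
r·24 = ln(15.01) = 2.7087, so r = 2.7087/24 = 0.11286.

0.113 per month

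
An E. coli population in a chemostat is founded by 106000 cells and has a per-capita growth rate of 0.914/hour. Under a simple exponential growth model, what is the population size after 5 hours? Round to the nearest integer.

N(t) = N₀·e^(rt) = 106000 × e^(0.914×5) = 106000 × e^4.57.
e^4.57 ≈ 96.544, so N ≈ 106000 × 96.544 = 1.023368×10^7.

10233676 cells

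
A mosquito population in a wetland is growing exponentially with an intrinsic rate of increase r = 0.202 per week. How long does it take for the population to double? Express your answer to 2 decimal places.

Doubling time t_d = ln(2)/r = 0.6931/0.202 = 3.4314.

3.43 weeks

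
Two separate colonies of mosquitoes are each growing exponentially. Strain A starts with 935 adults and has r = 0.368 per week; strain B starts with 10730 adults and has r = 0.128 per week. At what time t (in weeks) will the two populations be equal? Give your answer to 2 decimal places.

Set 935·e^(0.368t) = 10730·e^(0.128t).
e^((0.368 − 0.128)t) = 10730/935 → e^(0.24·t) = 11.476.
0.24·t = ln(11.476) = 2.4403, so t = 2.4403/0.24 = 10.168.

10.17 weeks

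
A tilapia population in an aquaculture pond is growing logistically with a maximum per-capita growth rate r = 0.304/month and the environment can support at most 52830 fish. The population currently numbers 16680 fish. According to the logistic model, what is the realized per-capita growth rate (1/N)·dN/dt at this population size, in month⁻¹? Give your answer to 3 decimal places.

(1/N)·dN/dt = r(1 − N/K) = 0.304 × (1 − 16680/52830).
= 0.304 × 0.68427 = 0.20802.

0.208 per month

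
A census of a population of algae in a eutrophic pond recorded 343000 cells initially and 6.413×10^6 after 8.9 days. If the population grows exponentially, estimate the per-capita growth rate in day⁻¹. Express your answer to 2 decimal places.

0.33 per day

From N(t) = N₀·e^(rt): e^(r·8.9) = 6.413×10^6/343000 = 18.697.
r·8.9 = ln(18.697) = 2.9284, so r = 2.9284/8.9 = 0.32903.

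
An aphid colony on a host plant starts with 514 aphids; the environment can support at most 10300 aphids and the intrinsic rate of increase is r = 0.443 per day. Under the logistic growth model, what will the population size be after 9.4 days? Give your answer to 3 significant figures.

A = (K − N₀)/N₀ = (10300 − 514)/514 = 19.039.
N(t) = K/(1 + A·e^(−rt)) = 10300/(1 + 19.039×e^(−0.443×9.4)).
e^(−4.164) = 0.015542; denominator = 1 + 19.039×0.015542 = 1.2959.
N = 10300/1.2959 = 7948.11.

7950 aphids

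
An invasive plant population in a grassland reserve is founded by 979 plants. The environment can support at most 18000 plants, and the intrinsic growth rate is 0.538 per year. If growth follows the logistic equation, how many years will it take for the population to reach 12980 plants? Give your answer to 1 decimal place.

7.1 years

A = (K − N₀)/N₀ = (18000 − 979)/979 = 17.386.
Solve 18000/(1 + 17.386·e^(−0.538t)) = 12980: 1 + 17.386·e^(−0.538t) = 1.3867, so e^(−0.538t) = 0.0222447.
−0.538·t = ln(0.0222447) = -3.8057, so t = 3.8057/0.538 = 7.0737.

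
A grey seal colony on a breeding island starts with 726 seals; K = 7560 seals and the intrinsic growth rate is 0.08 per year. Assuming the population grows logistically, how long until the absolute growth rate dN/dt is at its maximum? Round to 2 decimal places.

Logistic growth is fastest at N = K/2 = 3780.
A = (K − N₀)/N₀ = 9.4132. Set K/(1 + A·e^(−rt)) = K/2 → A·e^(−rt) = 1.
e^(−0.08t) = 1/9.4132 = 0.106234, so t = ln(9.4132)/0.08 = 2.2421/0.08 = 28.026.

28.03 years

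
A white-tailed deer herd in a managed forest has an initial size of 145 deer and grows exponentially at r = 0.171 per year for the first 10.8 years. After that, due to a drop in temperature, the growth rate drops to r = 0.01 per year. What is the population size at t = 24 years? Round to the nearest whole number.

1049 deer

Phase 1: N(10.8) = 145·e^(0.171×10.8) = 145·e^1.847 = 919.228.
Phase 2 runs for 24 − 10.8 = 13.2 years at r = 0.01.
N(24) = 919.228·e^(0.01×13.2) = 919.228·e^0.132 = 1048.94.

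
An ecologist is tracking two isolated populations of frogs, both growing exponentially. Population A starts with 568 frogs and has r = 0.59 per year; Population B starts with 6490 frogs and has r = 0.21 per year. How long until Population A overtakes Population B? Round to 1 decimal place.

Set 568·e^(0.59t) = 6490·e^(0.21t).
e^((0.59 − 0.21)t) = 6490/568 → e^(0.38·t) = 11.426.
0.38·t = ln(11.426) = 2.4359, so t = 2.4359/0.38 = 6.4103.

6.4 years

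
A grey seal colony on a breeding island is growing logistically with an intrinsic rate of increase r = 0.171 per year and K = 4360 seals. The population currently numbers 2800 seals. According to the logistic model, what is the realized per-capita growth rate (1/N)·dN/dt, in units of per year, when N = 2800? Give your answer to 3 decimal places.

0.061 per year

(1/N)·dN/dt = r(1 − N/K) = 0.171 × (1 − 2800/4360).
= 0.171 × 0.3578 = 0.061183.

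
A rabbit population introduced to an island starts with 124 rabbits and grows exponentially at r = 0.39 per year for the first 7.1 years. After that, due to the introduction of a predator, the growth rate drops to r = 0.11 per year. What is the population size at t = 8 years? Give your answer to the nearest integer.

2183 rabbits

Phase 1: N(7.1) = 124·e^(0.39×7.1) = 124·e^2.769 = 1976.89.
Phase 2 runs for 8 − 7.1 = 0.9 years at r = 0.11.
N(8) = 1976.89·e^(0.11×0.9) = 1976.89·e^0.099 = 2182.62.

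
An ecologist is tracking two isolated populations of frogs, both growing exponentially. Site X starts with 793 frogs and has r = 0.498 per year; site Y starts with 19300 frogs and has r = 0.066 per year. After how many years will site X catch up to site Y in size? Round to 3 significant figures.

7.39 years

Set 793·e^(0.498t) = 19300·e^(0.066t).
e^((0.498 − 0.066)t) = 19300/793 → e^(0.432·t) = 24.338.
0.432·t = ln(24.338) = 3.192, so t = 3.192/0.432 = 7.389.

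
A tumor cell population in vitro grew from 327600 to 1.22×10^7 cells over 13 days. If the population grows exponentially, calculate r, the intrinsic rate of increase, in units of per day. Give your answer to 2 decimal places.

0.28 per day

From N(t) = N₀·e^(rt): e^(r·13) = 1.22×10^7/327600 = 37.241.
r·13 = ln(37.241) = 3.6174, so r = 3.6174/13 = 0.27826.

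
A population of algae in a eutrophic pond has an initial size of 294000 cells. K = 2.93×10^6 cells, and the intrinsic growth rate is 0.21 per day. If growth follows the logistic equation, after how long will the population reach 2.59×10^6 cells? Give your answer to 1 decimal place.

20.1 days

A = (K − N₀)/N₀ = (2.93×10^6 − 294000)/294000 = 8.966.
Solve 2.93×10^6/(1 + 8.966·e^(−0.21t)) = 2.59×10^6: 1 + 8.966·e^(−0.21t) = 1.1313, so e^(−0.21t) = 0.0146413.
−0.21·t = ln(0.0146413) = -4.2239, so t = 4.2239/0.21 = 20.114.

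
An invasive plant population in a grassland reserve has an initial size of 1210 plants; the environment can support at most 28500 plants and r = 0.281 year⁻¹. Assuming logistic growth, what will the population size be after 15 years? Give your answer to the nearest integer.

21378 plants

A = (K − N₀)/N₀ = (28500 − 1210)/1210 = 22.554.
N(t) = K/(1 + A·e^(−rt)) = 28500/(1 + 22.554×e^(−0.281×15)).
e^(−4.215) = 0.014772; denominator = 1 + 22.554×0.014772 = 1.3332.
N = 28500/1.3332 = 21377.6.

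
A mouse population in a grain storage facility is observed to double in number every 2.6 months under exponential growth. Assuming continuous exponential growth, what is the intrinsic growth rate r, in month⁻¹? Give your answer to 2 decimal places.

r = ln(2)/t_d = 0.6931/2.6 = 0.2666.

0.27 per month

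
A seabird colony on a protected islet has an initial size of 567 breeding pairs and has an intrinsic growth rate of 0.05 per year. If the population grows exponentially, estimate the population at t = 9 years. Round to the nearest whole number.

N(t) = N₀·e^(rt) = 567 × e^(0.05×9) = 567 × e^0.45.
e^0.45 ≈ 1.5683, so N ≈ 567 × 1.5683 = 889.233.

889 breeding pairs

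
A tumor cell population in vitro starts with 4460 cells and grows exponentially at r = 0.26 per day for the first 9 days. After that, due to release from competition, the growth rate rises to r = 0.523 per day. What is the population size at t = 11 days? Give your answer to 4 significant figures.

Phase 1: N(9) = 4460·e^(0.26×9) = 4460·e^2.34 = 46300.3.
Phase 2 runs for 11 − 9 = 2 days at r = 0.523.
N(11) = 46300.3·e^(0.523×2) = 46300.3·e^1.046 = 131782.

131800 cells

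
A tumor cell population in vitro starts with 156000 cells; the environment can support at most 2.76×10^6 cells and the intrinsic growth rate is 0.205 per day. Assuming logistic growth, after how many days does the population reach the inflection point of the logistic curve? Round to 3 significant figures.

13.7 days

Logistic growth is fastest at N = K/2 = 1.38×10^6.
A = (K − N₀)/N₀ = 16.692. Set K/(1 + A·e^(−rt)) = K/2 → A·e^(−rt) = 1.
e^(−0.205t) = 1/16.692 = 0.0599078, so t = ln(16.692)/0.205 = 2.8149/0.205 = 13.731.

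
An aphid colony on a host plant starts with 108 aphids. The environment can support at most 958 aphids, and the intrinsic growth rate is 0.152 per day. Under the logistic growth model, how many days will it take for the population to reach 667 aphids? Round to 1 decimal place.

A = (K − N₀)/N₀ = (958 − 108)/108 = 7.8704.
Solve 958/(1 + 7.8704·e^(−0.152t)) = 667: 1 + 7.8704·e^(−0.152t) = 1.4363, so e^(−0.152t) = 0.0554335.
−0.152·t = ln(0.0554335) = -2.8926, so t = 2.8926/0.152 = 19.03.

19.0 days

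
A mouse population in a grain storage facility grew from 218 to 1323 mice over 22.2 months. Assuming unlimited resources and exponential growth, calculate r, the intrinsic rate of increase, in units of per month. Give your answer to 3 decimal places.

0.081 per month

From N(t) = N₀·e^(rt): e^(r·22.2) = 1323/218 = 6.0688.
r·22.2 = ln(6.0688) = 1.8032, so r = 1.8032/22.2 = 0.081224.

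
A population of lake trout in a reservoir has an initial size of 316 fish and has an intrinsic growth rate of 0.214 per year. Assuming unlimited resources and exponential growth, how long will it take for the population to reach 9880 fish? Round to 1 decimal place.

Set N₀·e^(rt) = 9880: e^(0.214·t) = 9880/316 = 31.266.
0.214·t = ln(31.266) = 3.4425, so t = 3.4425/0.214 = 16.087.

16.1 years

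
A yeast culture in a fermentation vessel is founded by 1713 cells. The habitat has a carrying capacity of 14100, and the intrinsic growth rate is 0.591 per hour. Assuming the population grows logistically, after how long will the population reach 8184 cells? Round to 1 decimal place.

3.9 hours

A = (K − N₀)/N₀ = (14100 − 1713)/1713 = 7.2312.
Solve 14100/(1 + 7.2312·e^(−0.591t)) = 8184: 1 + 7.2312·e^(−0.591t) = 1.7229, so e^(−0.591t) = 0.0999663.
−0.591·t = ln(0.0999663) = -2.3029, so t = 2.3029/0.591 = 3.8967.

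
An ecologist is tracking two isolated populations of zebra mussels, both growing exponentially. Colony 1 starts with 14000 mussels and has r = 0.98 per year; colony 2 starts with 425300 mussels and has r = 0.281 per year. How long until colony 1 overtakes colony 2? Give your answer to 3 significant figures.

Set 14000·e^(0.98t) = 425300·e^(0.281t).
e^((0.98 − 0.281)t) = 425300/14000 → e^(0.699·t) = 30.379.
0.699·t = ln(30.379) = 3.4137, so t = 3.4137/0.699 = 4.8837.

4.88 years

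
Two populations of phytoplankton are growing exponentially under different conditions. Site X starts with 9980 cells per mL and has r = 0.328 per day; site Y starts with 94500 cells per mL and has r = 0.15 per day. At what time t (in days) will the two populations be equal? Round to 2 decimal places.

Set 9980·e^(0.328t) = 94500·e^(0.15t).
e^((0.328 − 0.15)t) = 94500/9980 → e^(0.178·t) = 9.4689.
0.178·t = ln(9.4689) = 2.248, so t = 2.248/0.178 = 12.629.

12.63 days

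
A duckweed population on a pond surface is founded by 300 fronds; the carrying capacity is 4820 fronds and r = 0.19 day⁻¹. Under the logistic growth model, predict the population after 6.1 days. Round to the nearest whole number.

841 fronds

A = (K − N₀)/N₀ = (4820 − 300)/300 = 15.067.
N(t) = K/(1 + A·e^(−rt)) = 4820/(1 + 15.067×e^(−0.19×6.1)).
e^(−1.159) = 0.3138; denominator = 1 + 15.067×0.3138 = 5.7279.
N = 4820/5.7279 = 841.493.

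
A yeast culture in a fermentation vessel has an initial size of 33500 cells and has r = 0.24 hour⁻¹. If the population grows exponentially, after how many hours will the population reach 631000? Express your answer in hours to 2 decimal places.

12.23 hours

Set N₀·e^(rt) = 631000: e^(0.24·t) = 631000/33500 = 18.836.
0.24·t = ln(18.836) = 2.9358, so t = 2.9358/0.24 = 12.232.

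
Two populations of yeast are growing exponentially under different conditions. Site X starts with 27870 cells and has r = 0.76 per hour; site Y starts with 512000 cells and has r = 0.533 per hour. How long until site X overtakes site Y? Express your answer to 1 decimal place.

12.8 hours

Set 27870·e^(0.76t) = 512000·e^(0.533t).
e^((0.76 − 0.533)t) = 512000/27870 → e^(0.227·t) = 18.371.
0.227·t = ln(18.371) = 2.9108, so t = 2.9108/0.227 = 12.823.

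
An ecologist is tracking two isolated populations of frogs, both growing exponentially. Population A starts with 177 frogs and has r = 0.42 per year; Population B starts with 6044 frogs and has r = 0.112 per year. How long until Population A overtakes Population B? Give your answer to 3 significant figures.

Set 177·e^(0.42t) = 6044·e^(0.112t).
e^((0.42 − 0.112)t) = 6044/177 → e^(0.308·t) = 34.147.
0.308·t = ln(34.147) = 3.5307, so t = 3.5307/0.308 = 11.463.

11.5 years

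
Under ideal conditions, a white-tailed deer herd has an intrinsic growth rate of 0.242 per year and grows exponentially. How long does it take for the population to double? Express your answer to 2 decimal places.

Doubling time t_d = ln(2)/r = 0.6931/0.242 = 2.8642.

2.86 years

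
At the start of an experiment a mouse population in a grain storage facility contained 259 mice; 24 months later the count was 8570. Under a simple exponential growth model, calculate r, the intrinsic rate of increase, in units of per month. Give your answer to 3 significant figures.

0.146 per month

From N(t) = N₀·e^(rt): e^(r·24) = 8570/259 = 33.089.
r·24 = ln(33.089) = 3.4992, so r = 3.4992/24 = 0.1458.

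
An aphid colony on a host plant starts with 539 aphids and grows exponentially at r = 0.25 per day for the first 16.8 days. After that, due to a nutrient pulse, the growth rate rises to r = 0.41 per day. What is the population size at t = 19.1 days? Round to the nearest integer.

92292 aphids

Phase 1: N(16.8) = 539·e^(0.25×16.8) = 539·e^4.2 = 35943.9.
Phase 2 runs for 19.1 − 16.8 = 2.3 days at r = 0.41.
N(19.1) = 35943.9·e^(0.41×2.3) = 35943.9·e^0.943 = 92292.3.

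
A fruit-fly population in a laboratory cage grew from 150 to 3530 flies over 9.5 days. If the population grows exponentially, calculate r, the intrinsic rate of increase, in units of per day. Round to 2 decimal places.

0.33 per day

From N(t) = N₀·e^(rt): e^(r·9.5) = 3530/150 = 23.533.
r·9.5 = ln(23.533) = 3.1584, so r = 3.1584/9.5 = 0.33247.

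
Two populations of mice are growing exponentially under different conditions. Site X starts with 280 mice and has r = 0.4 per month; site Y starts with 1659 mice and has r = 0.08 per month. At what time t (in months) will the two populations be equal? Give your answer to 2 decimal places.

5.56 months

Set 280·e^(0.4t) = 1659·e^(0.08t).
e^((0.4 − 0.08)t) = 1659/280 → e^(0.32·t) = 5.925.
0.32·t = ln(5.925) = 1.7792, so t = 1.7792/0.32 = 5.5599.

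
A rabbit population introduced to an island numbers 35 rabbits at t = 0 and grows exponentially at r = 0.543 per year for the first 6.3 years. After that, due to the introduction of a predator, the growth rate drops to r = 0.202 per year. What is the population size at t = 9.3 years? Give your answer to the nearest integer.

Phase 1: N(6.3) = 35·e^(0.543×6.3) = 35·e^3.421 = 1070.89.
Phase 2 runs for 9.3 − 6.3 = 3 years at r = 0.202.
N(9.3) = 1070.89·e^(0.202×3) = 1070.89·e^0.606 = 1963.04.

1963 rabbits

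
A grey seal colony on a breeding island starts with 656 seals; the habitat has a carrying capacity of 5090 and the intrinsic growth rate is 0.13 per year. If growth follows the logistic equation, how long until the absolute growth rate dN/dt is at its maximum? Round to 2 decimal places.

14.70 years

Logistic growth is fastest at N = K/2 = 2545.
A = (K − N₀)/N₀ = 6.7591. Set K/(1 + A·e^(−rt)) = K/2 → A·e^(−rt) = 1.
e^(−0.13t) = 1/6.7591 = 0.147948, so t = ln(6.7591)/0.13 = 1.9109/0.13 = 14.699.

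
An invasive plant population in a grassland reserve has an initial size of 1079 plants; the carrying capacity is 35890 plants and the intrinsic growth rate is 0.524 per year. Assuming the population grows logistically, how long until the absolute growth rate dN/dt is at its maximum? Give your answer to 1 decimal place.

6.6 years

Logistic growth is fastest at N = K/2 = 17945.
A = (K − N₀)/N₀ = 32.262. Set K/(1 + A·e^(−rt)) = K/2 → A·e^(−rt) = 1.
e^(−0.524t) = 1/32.262 = 0.0309959, so t = ln(32.262)/0.524 = 3.4739/0.524 = 6.6296.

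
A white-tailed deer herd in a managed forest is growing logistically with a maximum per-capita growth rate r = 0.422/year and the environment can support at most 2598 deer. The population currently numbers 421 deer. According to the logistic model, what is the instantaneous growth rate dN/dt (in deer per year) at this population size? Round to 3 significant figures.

149 deer per year

dN/dt = rN(1 − N/K) = 0.422 × 421 × (1 − 421/2598).
1 − 421/2598 = 0.83795; dN/dt = 0.422 × 421 × 0.83795 = 148.87.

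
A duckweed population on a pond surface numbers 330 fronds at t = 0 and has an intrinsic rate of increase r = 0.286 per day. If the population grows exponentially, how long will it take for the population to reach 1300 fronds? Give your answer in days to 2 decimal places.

4.79 days

Set N₀·e^(rt) = 1300: e^(0.286·t) = 1300/330 = 3.9394.
0.286·t = ln(3.9394) = 1.371, so t = 1.371/0.286 = 4.7938.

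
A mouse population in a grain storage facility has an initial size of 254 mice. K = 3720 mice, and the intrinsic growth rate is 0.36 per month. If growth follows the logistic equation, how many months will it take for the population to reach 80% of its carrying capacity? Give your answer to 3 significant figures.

11.1 months

A = (K − N₀)/N₀ = (3720 − 254)/254 = 13.646.
Solve 3720/(1 + 13.646·e^(−0.36t)) = 2976: 1 + 13.646·e^(−0.36t) = 1.25, so e^(−0.36t) = 0.0183208.
−0.36·t = ln(0.0183208) = -3.9997, so t = 3.9997/0.36 = 11.11.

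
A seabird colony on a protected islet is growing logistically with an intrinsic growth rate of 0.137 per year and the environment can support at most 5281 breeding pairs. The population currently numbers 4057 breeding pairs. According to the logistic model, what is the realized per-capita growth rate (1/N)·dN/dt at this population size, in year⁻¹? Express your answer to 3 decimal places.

(1/N)·dN/dt = r(1 − N/K) = 0.137 × (1 − 4057/5281).
= 0.137 × 0.23177 = 0.031753.

0.032 per year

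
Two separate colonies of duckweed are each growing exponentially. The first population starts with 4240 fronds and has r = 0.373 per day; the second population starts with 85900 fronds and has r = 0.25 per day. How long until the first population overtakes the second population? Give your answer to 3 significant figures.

24.5 days

Set 4240·e^(0.373t) = 85900·e^(0.25t).
e^((0.373 − 0.25)t) = 85900/4240 → e^(0.123·t) = 20.259.
0.123·t = ln(20.259) = 3.0086, so t = 3.0086/0.123 = 24.46.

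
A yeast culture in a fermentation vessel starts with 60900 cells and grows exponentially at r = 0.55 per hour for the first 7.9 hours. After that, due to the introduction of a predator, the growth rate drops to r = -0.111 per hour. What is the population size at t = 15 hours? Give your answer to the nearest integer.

Phase 1: N(7.9) = 60900·e^(0.55×7.9) = 60900·e^4.345 = 4.694905×10^6.
Phase 2 runs for 15 − 7.9 = 7.1 hours at r = -0.111.
N(15) = 4.694905×10^6·e^(-0.111×7.1) = 4.694905×10^6·e^-0.7881 = 2.134811×10^6.

2134811 cells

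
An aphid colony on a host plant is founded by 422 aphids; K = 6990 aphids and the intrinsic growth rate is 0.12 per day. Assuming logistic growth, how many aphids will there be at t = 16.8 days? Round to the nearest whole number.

2275 aphids

A = (K − N₀)/N₀ = (6990 − 422)/422 = 15.564.
N(t) = K/(1 + A·e^(−rt)) = 6990/(1 + 15.564×e^(−0.12×16.8)).
e^(−2.016) = 0.13319; denominator = 1 + 15.564×0.13319 = 3.0729.
N = 6990/3.0729 = 2274.71.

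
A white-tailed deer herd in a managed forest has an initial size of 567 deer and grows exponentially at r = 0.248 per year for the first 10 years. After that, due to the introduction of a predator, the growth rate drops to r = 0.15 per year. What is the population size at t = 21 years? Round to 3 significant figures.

35300 deer

Phase 1: N(10) = 567·e^(0.248×10) = 567·e^2.48 = 6770.7.
Phase 2 runs for 21 − 10 = 11 years at r = 0.15.
N(21) = 6770.7·e^(0.15×11) = 6770.7·e^1.65 = 35254.9.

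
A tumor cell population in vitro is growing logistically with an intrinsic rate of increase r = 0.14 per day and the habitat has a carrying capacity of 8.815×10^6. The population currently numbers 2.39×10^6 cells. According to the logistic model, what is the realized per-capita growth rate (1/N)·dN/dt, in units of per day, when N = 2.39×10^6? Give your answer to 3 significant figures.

(1/N)·dN/dt = r(1 − N/K) = 0.14 × (1 − 2.39×10^6/8.815×10^6).
= 0.14 × 0.72887 = 0.10204.

0.102 per day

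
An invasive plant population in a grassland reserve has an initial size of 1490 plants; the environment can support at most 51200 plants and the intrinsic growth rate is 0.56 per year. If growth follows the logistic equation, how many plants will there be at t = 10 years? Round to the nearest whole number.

A = (K − N₀)/N₀ = (51200 − 1490)/1490 = 33.362.
N(t) = K/(1 + A·e^(−rt)) = 51200/(1 + 33.362×e^(−0.56×10)).
e^(−5.6) = 0.0036979; denominator = 1 + 33.362×0.0036979 = 1.1234.
N = 51200/1.1234 = 45577.2.

45577 plants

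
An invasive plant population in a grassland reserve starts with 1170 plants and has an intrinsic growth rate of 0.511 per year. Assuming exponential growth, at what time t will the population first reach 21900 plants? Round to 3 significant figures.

5.73 years

Set N₀·e^(rt) = 21900: e^(0.511·t) = 21900/1170 = 18.718.
0.511·t = ln(18.718) = 2.9295, so t = 2.9295/0.511 = 5.7328.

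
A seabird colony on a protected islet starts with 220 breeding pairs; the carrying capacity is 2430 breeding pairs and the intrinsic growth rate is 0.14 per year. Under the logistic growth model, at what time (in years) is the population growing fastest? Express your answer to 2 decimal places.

16.48 years

Logistic growth is fastest at N = K/2 = 1215.
A = (K − N₀)/N₀ = 10.045. Set K/(1 + A·e^(−rt)) = K/2 → A·e^(−rt) = 1.
e^(−0.14t) = 1/10.045 = 0.0995475, so t = ln(10.045)/0.14 = 2.3071/0.14 = 16.479.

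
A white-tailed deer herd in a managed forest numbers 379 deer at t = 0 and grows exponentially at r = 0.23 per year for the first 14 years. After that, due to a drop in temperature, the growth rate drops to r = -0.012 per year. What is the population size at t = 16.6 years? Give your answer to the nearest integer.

9194 deer

Phase 1: N(14) = 379·e^(0.23×14) = 379·e^3.22 = 9485.66.
Phase 2 runs for 16.6 − 14 = 2.6 years at r = -0.012.
N(16.6) = 9485.66·e^(-0.012×2.6) = 9485.66·e^-0.0312 = 9194.27.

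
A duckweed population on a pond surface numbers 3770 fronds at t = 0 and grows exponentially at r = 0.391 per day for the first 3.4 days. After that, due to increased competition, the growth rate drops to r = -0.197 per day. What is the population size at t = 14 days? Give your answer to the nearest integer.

1765 fronds

Phase 1: N(3.4) = 3770·e^(0.391×3.4) = 3770·e^1.329 = 14246.
Phase 2 runs for 14 − 3.4 = 10.6 days at r = -0.197.
N(14) = 14246·e^(-0.197×10.6) = 14246·e^-2.088 = 1765.22.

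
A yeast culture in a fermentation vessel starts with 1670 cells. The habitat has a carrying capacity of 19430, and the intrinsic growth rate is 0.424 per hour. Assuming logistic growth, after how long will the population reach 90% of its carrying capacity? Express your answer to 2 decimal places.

A = (K − N₀)/N₀ = (19430 − 1670)/1670 = 10.635.
Solve 19430/(1 + 10.635·e^(−0.424t)) = 17487: 1 + 10.635·e^(−0.424t) = 1.1111, so e^(−0.424t) = 0.0104479.
−0.424·t = ln(0.0104479) = -4.5613, so t = 4.5613/0.424 = 10.758.

10.76 hours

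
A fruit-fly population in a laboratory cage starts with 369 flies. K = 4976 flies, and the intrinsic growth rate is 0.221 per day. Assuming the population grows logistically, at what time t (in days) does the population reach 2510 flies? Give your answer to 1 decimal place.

A = (K − N₀)/N₀ = (4976 − 369)/369 = 12.485.
Solve 4976/(1 + 12.485·e^(−0.221t)) = 2510: 1 + 12.485·e^(−0.221t) = 1.9825, so e^(−0.221t) = 0.0786914.
−0.221·t = ln(0.0786914) = -2.5422, so t = 2.5422/0.221 = 11.503.

11.5 days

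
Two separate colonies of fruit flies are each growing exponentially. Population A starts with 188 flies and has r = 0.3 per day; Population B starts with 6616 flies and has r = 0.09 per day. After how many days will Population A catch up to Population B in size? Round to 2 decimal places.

16.96 days

Set 188·e^(0.3t) = 6616·e^(0.09t).
e^((0.3 − 0.09)t) = 6616/188 → e^(0.21·t) = 35.191.
0.21·t = ln(35.191) = 3.5608, so t = 3.5608/0.21 = 16.956.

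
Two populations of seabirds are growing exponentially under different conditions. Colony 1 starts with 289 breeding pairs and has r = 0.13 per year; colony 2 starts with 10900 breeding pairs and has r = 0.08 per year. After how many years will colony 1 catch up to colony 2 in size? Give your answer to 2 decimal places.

Set 289·e^(0.13t) = 10900·e^(0.08t).
e^((0.13 − 0.08)t) = 10900/289 → e^(0.05·t) = 37.716.
0.05·t = ln(37.716) = 3.6301, so t = 3.6301/0.05 = 72.602.

72.60 years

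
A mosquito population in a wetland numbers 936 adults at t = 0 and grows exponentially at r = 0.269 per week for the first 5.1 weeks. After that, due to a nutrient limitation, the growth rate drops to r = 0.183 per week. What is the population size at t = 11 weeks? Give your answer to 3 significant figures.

Phase 1: N(5.1) = 936·e^(0.269×5.1) = 936·e^1.372 = 3690.49.
Phase 2 runs for 11 − 5.1 = 5.9 weeks at r = 0.183.
N(11) = 3690.49·e^(0.183×5.9) = 3690.49·e^1.08 = 10864.1.

10900 adults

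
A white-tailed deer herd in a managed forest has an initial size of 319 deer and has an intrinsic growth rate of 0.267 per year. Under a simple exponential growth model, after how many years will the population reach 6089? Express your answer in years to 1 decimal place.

Set N₀·e^(rt) = 6089: e^(0.267·t) = 6089/319 = 19.088.
0.267·t = ln(19.088) = 2.949, so t = 2.949/0.267 = 11.045.

11.0 years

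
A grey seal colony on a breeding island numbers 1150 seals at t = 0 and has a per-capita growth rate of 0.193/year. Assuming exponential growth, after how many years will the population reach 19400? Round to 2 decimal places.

Set N₀·e^(rt) = 19400: e^(0.193·t) = 19400/1150 = 16.87.
0.193·t = ln(16.87) = 2.8255, so t = 2.8255/0.193 = 14.64.

14.64 years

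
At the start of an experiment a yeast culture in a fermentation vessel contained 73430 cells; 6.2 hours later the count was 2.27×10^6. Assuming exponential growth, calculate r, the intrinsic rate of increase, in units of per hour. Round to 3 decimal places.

From N(t) = N₀·e^(rt): e^(r·6.2) = 2.27×10^6/73430 = 30.914.
r·6.2 = ln(30.914) = 3.4312, so r = 3.4312/6.2 = 0.55342.

0.553 per hour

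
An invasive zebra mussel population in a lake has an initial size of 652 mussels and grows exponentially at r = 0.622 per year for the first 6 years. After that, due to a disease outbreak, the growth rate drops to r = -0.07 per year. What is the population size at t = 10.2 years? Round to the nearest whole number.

Phase 1: N(6) = 652·e^(0.622×6) = 652·e^3.732 = 27229.2.
Phase 2 runs for 10.2 − 6 = 4.2 years at r = -0.07.
N(10.2) = 27229.2·e^(-0.07×4.2) = 27229.2·e^-0.294 = 20293.3.

20293 mussels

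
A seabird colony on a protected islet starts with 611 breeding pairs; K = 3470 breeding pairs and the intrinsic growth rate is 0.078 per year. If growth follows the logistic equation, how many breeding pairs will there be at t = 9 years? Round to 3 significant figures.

A = (K − N₀)/N₀ = (3470 − 611)/611 = 4.6792.
N(t) = K/(1 + A·e^(−rt)) = 3470/(1 + 4.6792×e^(−0.078×9)).
e^(−0.702) = 0.49559; denominator = 1 + 4.6792×0.49559 = 3.319.
N = 3470/3.319 = 1045.5.

1050 breeding pairs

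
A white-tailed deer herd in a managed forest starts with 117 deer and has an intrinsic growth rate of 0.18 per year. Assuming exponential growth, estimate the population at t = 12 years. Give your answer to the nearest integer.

N(t) = N₀·e^(rt) = 117 × e^(0.18×12) = 117 × e^2.16.
e^2.16 ≈ 8.6711, so N ≈ 117 × 8.6711 = 1014.52.

1015 deer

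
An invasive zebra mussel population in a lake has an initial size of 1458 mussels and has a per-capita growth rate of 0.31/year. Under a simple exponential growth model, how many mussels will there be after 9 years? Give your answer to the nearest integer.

23738 mussels

N(t) = N₀·e^(rt) = 1458 × e^(0.31×9) = 1458 × e^2.79.
e^2.79 ≈ 16.281, so N ≈ 1458 × 16.281 = 23737.7.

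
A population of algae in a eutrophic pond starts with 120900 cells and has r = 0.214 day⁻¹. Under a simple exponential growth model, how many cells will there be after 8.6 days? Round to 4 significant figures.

761600 cells

N(t) = N₀·e^(rt) = 120900 × e^(0.214×8.6) = 120900 × e^1.84.
e^1.84 ≈ 6.2991, so N ≈ 120900 × 6.2991 = 761556.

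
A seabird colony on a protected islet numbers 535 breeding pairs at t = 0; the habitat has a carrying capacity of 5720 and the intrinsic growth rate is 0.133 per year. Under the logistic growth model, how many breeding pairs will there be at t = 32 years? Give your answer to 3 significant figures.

A = (K − N₀)/N₀ = (5720 − 535)/535 = 9.6916.
N(t) = K/(1 + A·e^(−rt)) = 5720/(1 + 9.6916×e^(−0.133×32)).
e^(−4.256) = 0.014179; denominator = 1 + 9.6916×0.014179 = 1.1374.
N = 5720/1.1374 = 5028.94.

5030 breeding pairs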